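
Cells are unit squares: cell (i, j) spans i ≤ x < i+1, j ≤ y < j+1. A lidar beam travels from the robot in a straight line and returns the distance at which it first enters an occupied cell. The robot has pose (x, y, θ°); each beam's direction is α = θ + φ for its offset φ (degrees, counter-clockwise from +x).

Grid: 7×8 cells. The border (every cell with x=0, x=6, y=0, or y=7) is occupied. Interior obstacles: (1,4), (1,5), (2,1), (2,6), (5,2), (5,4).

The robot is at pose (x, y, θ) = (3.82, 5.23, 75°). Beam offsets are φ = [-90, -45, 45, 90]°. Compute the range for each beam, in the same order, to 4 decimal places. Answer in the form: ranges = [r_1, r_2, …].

ranges = [1.2216, 2.5172, 1.6400, 1.8842]

beam 1: φ=-90°, α=345°
  cosα=0.9659 sinα=-0.2588 | (3,5) | tMaxX 0.1863 tMaxY 0.8887 | tΔX 1.0353 tΔY 3.8637
    t=0.1863 [x] (4,5)
    t=0.8887 [y] (4,4)
    t=1.2216 [x] (5,4) — stop
  → r_1 = 1.2216
beam 2: φ=-45°, α=30°
  cosα=0.8660 sinα=0.5000 | (3,5) | tMaxX 0.2078 tMaxY 1.5400 | tΔX 1.1547 tΔY 2.0000
    t=0.2078 [x] (4,5)
    t=1.3625 [x] (5,5)
    t=1.5400 [y] (5,6)
    t=2.5172 [x] (6,6) — stop
  → r_2 = 2.5172
beam 3: φ=45°, α=120°
  cosα=-0.5000 sinα=0.8660 | (3,5) | tMaxX 1.6400 tMaxY 0.8891 | tΔX 2.0000 tΔY 1.1547
    t=0.8891 [y] (3,6)
    t=1.6400 [x] (2,6) — stop
  → r_3 = 1.6400
beam 4: φ=90°, α=165°
  cosα=-0.9659 sinα=0.2588 | (3,5) | tMaxX 0.8489 tMaxY 2.9751 | tΔX 1.0353 tΔY 3.8637
    t=0.8489 [x] (2,5)
    t=1.8842 [x] (1,5) — stop
  → r_4 = 1.8842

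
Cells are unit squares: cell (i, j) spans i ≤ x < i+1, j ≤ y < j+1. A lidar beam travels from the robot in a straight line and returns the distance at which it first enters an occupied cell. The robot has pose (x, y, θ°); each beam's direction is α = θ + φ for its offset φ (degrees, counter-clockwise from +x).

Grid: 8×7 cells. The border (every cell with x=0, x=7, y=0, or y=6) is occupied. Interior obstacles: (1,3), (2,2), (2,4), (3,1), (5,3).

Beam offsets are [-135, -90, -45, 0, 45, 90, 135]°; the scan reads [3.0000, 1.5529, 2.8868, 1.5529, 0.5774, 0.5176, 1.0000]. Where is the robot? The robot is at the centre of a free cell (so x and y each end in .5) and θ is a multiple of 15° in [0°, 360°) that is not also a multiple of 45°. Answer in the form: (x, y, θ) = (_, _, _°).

The pose lattice has 25·16 = 400 candidates. Test each by forward raycasting.
  (2.5, 1.5, 330°): beam 1 = 1.5529 ≠ 3.0000 ✗
  (1.5, 2.5, 75°): beam 1 = 1.7321 ≠ 3.0000 ✗
  (5.5, 5.5, 165°): beam 1 = 1.0000 ≠ 3.0000 ✗
  …
  (5.5, 1.5, 195°): r_1=3.0000, r_2=1.5529, r_3=2.8868, r_4=1.5529, r_5=0.5774, r_6=0.5176, r_7=1.0000 — all match ✓
Only this pose fits every beam.

(x, y, θ) = (5.5, 1.5, 195°)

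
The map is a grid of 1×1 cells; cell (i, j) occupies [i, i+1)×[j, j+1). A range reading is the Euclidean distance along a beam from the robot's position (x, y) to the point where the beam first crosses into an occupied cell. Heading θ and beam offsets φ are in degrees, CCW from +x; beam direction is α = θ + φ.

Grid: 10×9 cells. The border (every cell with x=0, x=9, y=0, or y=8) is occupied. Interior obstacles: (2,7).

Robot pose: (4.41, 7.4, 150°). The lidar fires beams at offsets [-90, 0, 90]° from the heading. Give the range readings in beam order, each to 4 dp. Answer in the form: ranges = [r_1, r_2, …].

beam 1: φ=-90°, α=60°
  d=(0.5000,0.8660)  start (4,7)  tX=1.1800 tY=0.6928  stride 1/|dx|=2.0000 1/|dy|=1.1547
    cross y-line → (4,8), t=0.6928 (wall)
  → r_1 = 0.6928
beam 2: φ=0°, α=150°
  d=(-0.8660,0.5000)  start (4,7)  tX=0.4734 tY=1.2000  stride 1/|dx|=1.1547 1/|dy|=2.0000
    cross x-line → (3,7), t=0.4734
    cross y-line → (3,8), t=1.2000 (wall)
  → r_2 = 1.2000
beam 3: φ=90°, α=240°
  d=(-0.5000,-0.8660)  start (4,7)  tX=0.8200 tY=0.4619  stride 1/|dx|=2.0000 1/|dy|=1.1547
    cross y-line → (4,6), t=0.4619
    cross x-line → (3,6), t=0.8200
    cross y-line → (3,5), t=1.6166
    cross y-line → (3,4), t=2.7713
    cross x-line → (2,4), t=2.8200
    cross y-line → (2,3), t=3.9260
    cross x-line → (1,3), t=4.8200
    cross y-line → (1,2), t=5.0807
    cross y-line → (1,1), t=6.2354
    cross x-line → (0,1), t=6.8200 (wall)
  → r_3 = 6.8200

ranges = [0.6928, 1.2000, 6.8200]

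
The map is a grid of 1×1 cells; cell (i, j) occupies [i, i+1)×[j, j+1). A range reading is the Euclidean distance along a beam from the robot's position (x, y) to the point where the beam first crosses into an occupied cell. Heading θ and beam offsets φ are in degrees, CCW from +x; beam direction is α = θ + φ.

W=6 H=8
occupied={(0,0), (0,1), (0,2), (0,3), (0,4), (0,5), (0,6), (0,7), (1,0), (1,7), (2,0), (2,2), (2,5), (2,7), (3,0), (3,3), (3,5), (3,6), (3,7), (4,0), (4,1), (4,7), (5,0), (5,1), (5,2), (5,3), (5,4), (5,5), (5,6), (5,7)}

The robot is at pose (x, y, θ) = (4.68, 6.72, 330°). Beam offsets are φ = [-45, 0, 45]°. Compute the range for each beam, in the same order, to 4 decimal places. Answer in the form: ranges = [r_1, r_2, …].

ranges = [1.2364, 0.3695, 0.3313]

beam 1: φ=-45°, α=285°
  direction (0.2588, -0.9659); cell (4,6); t to first gridline: x 1.2364, y 0.7454 (then +3.8637 / +1.0353)
    (4,5) via y @ 0.7454
    (5,5) via x @ 1.2364  # hit
  → r_1 = 1.2364
beam 2: φ=0°, α=330°
  direction (0.8660, -0.5000); cell (4,6); t to first gridline: x 0.3695, y 1.4400 (then +1.1547 / +2.0000)
    (5,6) via x @ 0.3695  # hit
  → r_2 = 0.3695
beam 3: φ=45°, α=15°
  direction (0.9659, 0.2588); cell (4,6); t to first gridline: x 0.3313, y 1.0818 (then +1.0353 / +3.8637)
    (5,6) via x @ 0.3313  # hit
  → r_3 = 0.3313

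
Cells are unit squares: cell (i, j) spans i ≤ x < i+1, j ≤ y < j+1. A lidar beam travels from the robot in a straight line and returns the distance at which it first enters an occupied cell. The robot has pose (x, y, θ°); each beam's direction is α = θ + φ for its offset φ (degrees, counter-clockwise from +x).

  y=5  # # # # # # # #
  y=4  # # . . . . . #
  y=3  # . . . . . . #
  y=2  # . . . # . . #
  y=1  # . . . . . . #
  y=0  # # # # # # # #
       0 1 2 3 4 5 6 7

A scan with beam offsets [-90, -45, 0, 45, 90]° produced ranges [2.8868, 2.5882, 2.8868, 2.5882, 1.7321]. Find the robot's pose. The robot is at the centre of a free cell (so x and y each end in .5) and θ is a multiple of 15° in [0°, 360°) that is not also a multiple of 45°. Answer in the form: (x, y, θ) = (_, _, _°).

(x, y, θ) = (3.5, 2.5, 150°)

The pose lattice has 22·16 = 352 candidates. Test each by forward raycasting.
  (3.5, 3.5, 30°): beam 1 = 1.0000 ≠ 2.8868 ✗
  (3.5, 4.5, 150°): beam 1 = 0.5774 ≠ 2.8868 ✗
  (6.5, 1.5, 195°): beam 1 = 3.6235 ≠ 2.8868 ✗
  (5.5, 1.5, 30°): beam 1 = 0.5774 ≠ 2.8868 ✗
  (1.5, 1.5, 75°): beam 1 = 1.9319 ≠ 2.8868 ✗
  …
  (3.5, 2.5, 150°): r_1=2.8868, r_2=2.5882, r_3=2.8868, r_4=2.5882, r_5=1.7321 — all match ✓
Unique over the lattice → pose = (3.5, 2.5, 150°).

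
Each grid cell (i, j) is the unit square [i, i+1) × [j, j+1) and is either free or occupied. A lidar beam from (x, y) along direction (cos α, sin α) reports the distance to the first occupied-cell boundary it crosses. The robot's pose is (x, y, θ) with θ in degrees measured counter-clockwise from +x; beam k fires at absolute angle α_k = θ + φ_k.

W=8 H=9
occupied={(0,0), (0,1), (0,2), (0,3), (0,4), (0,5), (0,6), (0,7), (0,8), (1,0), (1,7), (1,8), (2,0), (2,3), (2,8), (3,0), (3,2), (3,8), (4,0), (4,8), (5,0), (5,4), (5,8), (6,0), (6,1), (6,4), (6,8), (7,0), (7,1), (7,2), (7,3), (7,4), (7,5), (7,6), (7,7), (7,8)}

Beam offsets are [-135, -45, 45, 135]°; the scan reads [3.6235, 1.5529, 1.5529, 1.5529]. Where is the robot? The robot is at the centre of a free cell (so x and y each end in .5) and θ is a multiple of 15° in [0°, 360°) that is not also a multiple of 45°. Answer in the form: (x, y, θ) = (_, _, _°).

(x, y, θ) = (5.5, 6.5, 300°)

Enumerate (i+0.5, j+0.5, θ) over the 36 free cells and 16 admissible headings. For each, cast all 4 beams and compare to the given ranges.
  (5.5, 2.5, 240°): beam 1 = 1.5529 ≠ 3.6235 ✗
  (5.5, 7.5, 240°): beam 1 = 0.5176 ≠ 3.6235 ✗
  (4.5, 7.5, 105°): beam 1 = 2.8868 ≠ 3.6235 ✗
  (4.5, 7.5, 15°): beam 1 = 4.0415 ≠ 3.6235 ✗
  …
  (5.5, 6.5, 300°): r_1=3.6235, r_2=1.5529, r_3=1.5529, r_4=1.5529 — all match ✓
Unique over the lattice → pose = (5.5, 6.5, 300°).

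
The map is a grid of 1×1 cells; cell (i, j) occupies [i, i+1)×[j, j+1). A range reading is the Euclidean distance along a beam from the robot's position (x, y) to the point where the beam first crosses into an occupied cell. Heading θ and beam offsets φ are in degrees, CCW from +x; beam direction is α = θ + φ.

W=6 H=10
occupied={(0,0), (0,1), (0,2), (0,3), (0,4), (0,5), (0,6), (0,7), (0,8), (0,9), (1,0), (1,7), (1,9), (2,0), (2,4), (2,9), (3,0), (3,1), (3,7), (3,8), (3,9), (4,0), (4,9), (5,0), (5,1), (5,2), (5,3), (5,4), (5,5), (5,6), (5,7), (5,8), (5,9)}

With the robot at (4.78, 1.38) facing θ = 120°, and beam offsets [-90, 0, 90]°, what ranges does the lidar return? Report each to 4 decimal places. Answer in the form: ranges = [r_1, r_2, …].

beam 1: φ=-90°, α=30°
  cosα=0.8660 sinα=0.5000 | (4,1) | tMaxX 0.2540 tMaxY 1.2400 | tΔX 1.1547 tΔY 2.0000
    t=0.2540 [x] (5,1) — stop
  → r_1 = 0.2540
beam 2: φ=0°, α=120°
  cosα=-0.5000 sinα=0.8660 | (4,1) | tMaxX 1.5600 tMaxY 0.7159 | tΔX 2.0000 tΔY 1.1547
    t=0.7159 [y] (4,2)
    t=1.5600 [x] (3,2)
    t=1.8706 [y] (3,3)
    t=3.0253 [y] (3,4)
    t=3.5600 [x] (2,4) — stop
  → r_2 = 3.5600
beam 3: φ=90°, α=210°
  cosα=-0.8660 sinα=-0.5000 | (4,1) | tMaxX 0.9007 tMaxY 0.7600 | tΔX 1.1547 tΔY 2.0000
    t=0.7600 [y] (4,0) — stop
  → r_3 = 0.7600

ranges = [0.2540, 3.5600, 0.7600]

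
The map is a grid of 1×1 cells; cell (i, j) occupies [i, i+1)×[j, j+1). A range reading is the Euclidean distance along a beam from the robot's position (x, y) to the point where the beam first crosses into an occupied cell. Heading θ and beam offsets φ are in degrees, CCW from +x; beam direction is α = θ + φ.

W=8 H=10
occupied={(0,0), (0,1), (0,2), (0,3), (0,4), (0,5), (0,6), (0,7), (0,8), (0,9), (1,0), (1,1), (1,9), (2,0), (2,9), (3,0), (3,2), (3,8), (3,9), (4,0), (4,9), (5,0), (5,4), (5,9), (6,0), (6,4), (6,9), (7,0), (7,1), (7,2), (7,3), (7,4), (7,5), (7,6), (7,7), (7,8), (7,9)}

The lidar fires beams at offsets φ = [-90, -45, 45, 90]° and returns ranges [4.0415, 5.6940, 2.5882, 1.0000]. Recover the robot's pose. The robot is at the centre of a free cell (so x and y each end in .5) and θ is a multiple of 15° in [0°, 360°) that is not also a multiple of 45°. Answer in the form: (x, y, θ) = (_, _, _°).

The pose lattice has 43·16 = 688 candidates. Test each by forward raycasting.
  (1.5, 7.5, 150°): beam 1 = 1.7321 ≠ 4.0415 ✗
  (1.5, 4.5, 165°): beam 1 = 4.6587 ≠ 4.0415 ✗
  (3.5, 7.5, 255°): beam 1 = 2.5882 ≠ 4.0415 ✗
  (4.5, 7.5, 255°): beam 1 = 3.6235 ≠ 4.0415 ✗
  (1.5, 3.5, 330°): beam 1 = 1.0000 ≠ 4.0415 ✗
  …
  (1.5, 6.5, 30°): r_1=4.0415, r_2=5.6940, r_3=2.5882, r_4=1.0000 — all match ✓
No second candidate reproduces the full scan.

(x, y, θ) = (1.5, 6.5, 30°)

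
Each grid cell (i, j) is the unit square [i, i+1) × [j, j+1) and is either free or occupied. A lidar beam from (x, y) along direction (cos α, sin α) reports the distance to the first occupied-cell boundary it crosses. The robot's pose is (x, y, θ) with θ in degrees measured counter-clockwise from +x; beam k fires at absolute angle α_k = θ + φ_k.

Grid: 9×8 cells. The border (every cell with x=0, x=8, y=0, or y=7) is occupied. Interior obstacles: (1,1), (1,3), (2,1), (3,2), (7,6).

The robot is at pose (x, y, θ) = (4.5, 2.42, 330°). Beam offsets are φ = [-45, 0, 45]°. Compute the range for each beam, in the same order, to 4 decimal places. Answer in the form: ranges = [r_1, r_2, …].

beam 1: φ=-45°, α=285°
  dir = (cos 285°, sin 285°) = (0.2588, -0.9659); from cell (4,2)
  next x-line at t=1.9319, next y-line at t=0.4348; Δt_x=3.8637, Δt_y=1.0353
    y: enter (4,1) at t=0.4348
    y: enter (4,0) at t=1.4701 ← occupied
  → r_1 = 1.4701
beam 2: φ=0°, α=330°
  dir = (cos 330°, sin 330°) = (0.8660, -0.5000); from cell (4,2)
  next x-line at t=0.5774, next y-line at t=0.8400; Δt_x=1.1547, Δt_y=2.0000
    x: enter (5,2) at t=0.5774
    y: enter (5,1) at t=0.8400
    x: enter (6,1) at t=1.7321
    y: enter (6,0) at t=2.8400 ← occupied
  → r_2 = 2.8400
beam 3: φ=45°, α=15°
  dir = (cos 15°, sin 15°) = (0.9659, 0.2588); from cell (4,2)
  next x-line at t=0.5176, next y-line at t=2.2409; Δt_x=1.0353, Δt_y=3.8637
    x: enter (5,2) at t=0.5176
    x: enter (6,2) at t=1.5529
    y: enter (6,3) at t=2.2409
    x: enter (7,3) at t=2.5882
    x: enter (8,3) at t=3.6235 ← occupied
  → r_3 = 3.6235

ranges = [1.4701, 2.8400, 3.6235]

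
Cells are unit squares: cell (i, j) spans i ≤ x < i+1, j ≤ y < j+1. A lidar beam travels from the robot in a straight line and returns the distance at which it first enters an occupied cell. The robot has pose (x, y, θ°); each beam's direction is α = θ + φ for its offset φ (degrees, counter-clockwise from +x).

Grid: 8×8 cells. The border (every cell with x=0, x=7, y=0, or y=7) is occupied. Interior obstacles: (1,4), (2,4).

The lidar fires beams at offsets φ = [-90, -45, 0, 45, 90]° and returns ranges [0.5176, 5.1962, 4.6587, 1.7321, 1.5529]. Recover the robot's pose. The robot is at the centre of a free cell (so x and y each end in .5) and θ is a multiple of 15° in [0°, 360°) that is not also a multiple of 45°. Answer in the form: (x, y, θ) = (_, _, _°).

(x, y, θ) = (2.5, 5.5, 15°)

Enumerate (i+0.5, j+0.5, θ) over the 34 free cells and 16 admissible headings. For each, cast all 5 beams and compare to the given ranges.
  (3.5, 2.5, 15°): beam 1 = 1.5529 ≠ 0.5176 ✗
  (4.5, 5.5, 120°): beam 1 = 2.8868 ≠ 0.5176 ✗
  (5.5, 4.5, 240°): beam 1 = 5.0000 ≠ 0.5176 ✗
  (2.5, 3.5, 150°): beam 1 = 0.5774 ≠ 0.5176 ✗
  …
  (2.5, 5.5, 15°): r_1=0.5176, r_2=5.1962, r_3=4.6587, r_4=1.7321, r_5=1.5529 — all match ✓
Only this pose fits every beam.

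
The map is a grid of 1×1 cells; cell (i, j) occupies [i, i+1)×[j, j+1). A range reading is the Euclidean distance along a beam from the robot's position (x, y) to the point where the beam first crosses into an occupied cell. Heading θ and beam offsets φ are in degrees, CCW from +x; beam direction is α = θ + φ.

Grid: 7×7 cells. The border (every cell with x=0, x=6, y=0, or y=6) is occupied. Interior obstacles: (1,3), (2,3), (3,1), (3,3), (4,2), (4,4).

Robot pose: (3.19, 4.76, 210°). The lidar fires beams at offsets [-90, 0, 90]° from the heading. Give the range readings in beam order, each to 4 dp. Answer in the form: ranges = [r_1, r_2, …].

beam 1: φ=-90°, α=120°
  dir = (cos 120°, sin 120°) = (-0.5000, 0.8660); from cell (3,4)
  next x-line at t=0.3800, next y-line at t=0.2771; Δt_x=2.0000, Δt_y=1.1547
    y: enter (3,5) at t=0.2771
    x: enter (2,5) at t=0.3800
    y: enter (2,6) at t=1.4318 ← occupied
  → r_1 = 1.4318
beam 2: φ=0°, α=210°
  dir = (cos 210°, sin 210°) = (-0.8660, -0.5000); from cell (3,4)
  next x-line at t=0.2194, next y-line at t=1.5200; Δt_x=1.1547, Δt_y=2.0000
    x: enter (2,4) at t=0.2194
    x: enter (1,4) at t=1.3741
    y: enter (1,3) at t=1.5200 ← occupied
  → r_2 = 1.5200
beam 3: φ=90°, α=300°
  dir = (cos 300°, sin 300°) = (0.5000, -0.8660); from cell (3,4)
  next x-line at t=1.6200, next y-line at t=0.8776; Δt_x=2.0000, Δt_y=1.1547
    y: enter (3,3) at t=0.8776 ← occupied
  → r_3 = 0.8776

ranges = [1.4318, 1.5200, 0.8776]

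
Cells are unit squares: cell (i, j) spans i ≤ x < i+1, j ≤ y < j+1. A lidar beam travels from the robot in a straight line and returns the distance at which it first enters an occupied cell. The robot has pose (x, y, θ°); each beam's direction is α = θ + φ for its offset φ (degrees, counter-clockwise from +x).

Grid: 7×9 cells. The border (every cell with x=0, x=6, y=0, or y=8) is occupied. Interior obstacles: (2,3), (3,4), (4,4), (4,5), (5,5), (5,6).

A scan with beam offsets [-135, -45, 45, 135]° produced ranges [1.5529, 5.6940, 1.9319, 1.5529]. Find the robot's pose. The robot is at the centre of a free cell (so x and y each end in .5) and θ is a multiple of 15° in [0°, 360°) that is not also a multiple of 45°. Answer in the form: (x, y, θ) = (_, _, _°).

Enumerate (i+0.5, j+0.5, θ) over the 29 free cells and 16 admissible headings. For each, cast all 4 beams and compare to the given ranges.
  (2.5, 7.5, 300°): beam 2 = 5.7956 ≠ 5.6940 ✗
  (3.5, 7.5, 255°): beam 1 = 0.5774 ≠ 1.5529 ✗
  (1.5, 1.5, 345°): beam 1 = 0.5774 ≠ 1.5529 ✗
  (3.5, 5.5, 255°): beam 1 = 2.8868 ≠ 1.5529 ✗
  …
  (2.5, 6.5, 300°): r_1=1.5529, r_2=5.6940, r_3=1.9319, r_4=1.5529 — all match ✓
Unique over the lattice → pose = (2.5, 6.5, 300°).

(x, y, θ) = (2.5, 6.5, 300°)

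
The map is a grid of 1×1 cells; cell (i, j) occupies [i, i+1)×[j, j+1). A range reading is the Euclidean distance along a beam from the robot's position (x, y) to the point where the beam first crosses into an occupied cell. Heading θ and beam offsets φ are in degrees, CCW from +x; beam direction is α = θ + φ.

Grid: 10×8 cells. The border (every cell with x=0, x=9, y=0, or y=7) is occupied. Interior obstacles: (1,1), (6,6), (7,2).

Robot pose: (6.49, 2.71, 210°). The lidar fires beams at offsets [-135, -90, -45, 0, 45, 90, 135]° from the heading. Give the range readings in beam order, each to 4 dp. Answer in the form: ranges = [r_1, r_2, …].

beam 1: φ=-135°, α=75°
  dir = (cos 75°, sin 75°) = (0.2588, 0.9659); from cell (6,2)
  next x-line at t=1.9705, next y-line at t=0.3002; Δt_x=3.8637, Δt_y=1.0353
    y: enter (6,3) at t=0.3002
    y: enter (6,4) at t=1.3355
    x: enter (7,4) at t=1.9705
    y: enter (7,5) at t=2.3708
    y: enter (7,6) at t=3.4061
    y: enter (7,7) at t=4.4413 ← occupied
  → r_1 = 4.4413
beam 2: φ=-90°, α=120°
  dir = (cos 120°, sin 120°) = (-0.5000, 0.8660); from cell (6,2)
  next x-line at t=0.9800, next y-line at t=0.3349; Δt_x=2.0000, Δt_y=1.1547
    y: enter (6,3) at t=0.3349
    x: enter (5,3) at t=0.9800
    y: enter (5,4) at t=1.4896
    y: enter (5,5) at t=2.6443
    x: enter (4,5) at t=2.9800
    y: enter (4,6) at t=3.7990
    y: enter (4,7) at t=4.9537 ← occupied
  → r_2 = 4.9537
beam 3: φ=-45°, α=165°
  dir = (cos 165°, sin 165°) = (-0.9659, 0.2588); from cell (6,2)
  next x-line at t=0.5073, next y-line at t=1.1205; Δt_x=1.0353, Δt_y=3.8637
    x: enter (5,2) at t=0.5073
    y: enter (5,3) at t=1.1205
    x: enter (4,3) at t=1.5426
    x: enter (3,3) at t=2.5778
    x: enter (2,3) at t=3.6131
    x: enter (1,3) at t=4.6484
    y: enter (1,4) at t=4.9842
    x: enter (0,4) at t=5.6837 ← occupied
  → r_3 = 5.6837
beam 4: φ=0°, α=210°
  dir = (cos 210°, sin 210°) = (-0.8660, -0.5000); from cell (6,2)
  next x-line at t=0.5658, next y-line at t=1.4200; Δt_x=1.1547, Δt_y=2.0000
    x: enter (5,2) at t=0.5658
    y: enter (5,1) at t=1.4200
    x: enter (4,1) at t=1.7205
    x: enter (3,1) at t=2.8752
    y: enter (3,0) at t=3.4200 ← occupied
  → r_4 = 3.4200
beam 5: φ=45°, α=255°
  dir = (cos 255°, sin 255°) = (-0.2588, -0.9659); from cell (6,2)
  next x-line at t=1.8932, next y-line at t=0.7350; Δt_x=3.8637, Δt_y=1.0353
    y: enter (6,1) at t=0.7350
    y: enter (6,0) at t=1.7703 ← occupied
  → r_5 = 1.7703
beam 6: φ=90°, α=300°
  dir = (cos 300°, sin 300°) = (0.5000, -0.8660); from cell (6,2)
  next x-line at t=1.0200, next y-line at t=0.8198; Δt_x=2.0000, Δt_y=1.1547
    y: enter (6,1) at t=0.8198
    x: enter (7,1) at t=1.0200
    y: enter (7,0) at t=1.9745 ← occupied
  → r_6 = 1.9745
beam 7: φ=135°, α=345°
  dir = (cos 345°, sin 345°) = (0.9659, -0.2588); from cell (6,2)
  next x-line at t=0.5280, next y-line at t=2.7432; Δt_x=1.0353, Δt_y=3.8637
    x: enter (7,2) at t=0.5280 ← occupied
  → r_7 = 0.5280

ranges = [4.4413, 4.9537, 5.6837, 3.4200, 1.7703, 1.9745, 0.5280]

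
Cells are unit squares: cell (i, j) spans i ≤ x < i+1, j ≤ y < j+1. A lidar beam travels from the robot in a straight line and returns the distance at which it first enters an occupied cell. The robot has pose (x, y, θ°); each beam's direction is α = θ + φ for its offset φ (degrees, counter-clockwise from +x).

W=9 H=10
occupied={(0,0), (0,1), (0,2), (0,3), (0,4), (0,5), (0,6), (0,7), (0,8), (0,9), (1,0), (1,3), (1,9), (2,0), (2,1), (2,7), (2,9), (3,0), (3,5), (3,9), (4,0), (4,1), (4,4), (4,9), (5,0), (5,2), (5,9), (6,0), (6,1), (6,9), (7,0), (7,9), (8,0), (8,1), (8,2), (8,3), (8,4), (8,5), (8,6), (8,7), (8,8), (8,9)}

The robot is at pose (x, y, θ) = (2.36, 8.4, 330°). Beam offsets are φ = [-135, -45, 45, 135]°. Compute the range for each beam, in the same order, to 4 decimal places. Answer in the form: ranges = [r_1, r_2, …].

beam 1: φ=-135°, α=195°
  dir = (cos 195°, sin 195°) = (-0.9659, -0.2588); from cell (2,8)
  next x-line at t=0.3727, next y-line at t=1.5455; Δt_x=1.0353, Δt_y=3.8637
    x: enter (1,8) at t=0.3727
    x: enter (0,8) at t=1.4080 ← occupied
  → r_1 = 1.4080
beam 2: φ=-45°, α=285°
  dir = (cos 285°, sin 285°) = (0.2588, -0.9659); from cell (2,8)
  next x-line at t=2.4728, next y-line at t=0.4141; Δt_x=3.8637, Δt_y=1.0353
    y: enter (2,7) at t=0.4141 ← occupied
  → r_2 = 0.4141
beam 3: φ=45°, α=15°
  dir = (cos 15°, sin 15°) = (0.9659, 0.2588); from cell (2,8)
  next x-line at t=0.6626, next y-line at t=2.3182; Δt_x=1.0353, Δt_y=3.8637
    x: enter (3,8) at t=0.6626
    x: enter (4,8) at t=1.6979
    y: enter (4,9) at t=2.3182 ← occupied
  → r_3 = 2.3182
beam 4: φ=135°, α=105°
  dir = (cos 105°, sin 105°) = (-0.2588, 0.9659); from cell (2,8)
  next x-line at t=1.3909, next y-line at t=0.6212; Δt_x=3.8637, Δt_y=1.0353
    y: enter (2,9) at t=0.6212 ← occupied
  → r_4 = 0.6212

ranges = [1.4080, 0.4141, 2.3182, 0.6212]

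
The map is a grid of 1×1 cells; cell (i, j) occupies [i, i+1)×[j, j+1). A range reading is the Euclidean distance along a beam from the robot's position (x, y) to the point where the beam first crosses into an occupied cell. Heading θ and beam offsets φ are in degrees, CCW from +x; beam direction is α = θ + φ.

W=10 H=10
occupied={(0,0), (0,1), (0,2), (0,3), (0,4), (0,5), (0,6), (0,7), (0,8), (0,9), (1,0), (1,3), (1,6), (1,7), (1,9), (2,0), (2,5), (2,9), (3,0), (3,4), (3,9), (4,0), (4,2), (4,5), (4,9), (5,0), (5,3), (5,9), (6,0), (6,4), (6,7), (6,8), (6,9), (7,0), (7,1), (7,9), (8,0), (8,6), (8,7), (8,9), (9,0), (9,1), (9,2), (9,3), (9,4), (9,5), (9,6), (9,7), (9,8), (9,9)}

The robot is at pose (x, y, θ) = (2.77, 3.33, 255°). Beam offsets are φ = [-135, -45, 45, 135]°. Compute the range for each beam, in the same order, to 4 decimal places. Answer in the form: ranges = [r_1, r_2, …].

beam 1: φ=-135°, α=120°
  cosα=-0.5000 sinα=0.8660 | (2,3) | tMaxX 1.5400 tMaxY 0.7736 | tΔX 2.0000 tΔY 1.1547
    t=0.7736 [y] (2,4)
    t=1.5400 [x] (1,4)
    t=1.9283 [y] (1,5)
    t=3.0831 [y] (1,6) — stop
  → r_1 = 3.0831
beam 2: φ=-45°, α=210°
  cosα=-0.8660 sinα=-0.5000 | (2,3) | tMaxX 0.8891 tMaxY 0.6600 | tΔX 1.1547 tΔY 2.0000
    t=0.6600 [y] (2,2)
    t=0.8891 [x] (1,2)
    t=2.0438 [x] (0,2) — stop
  → r_2 = 2.0438
beam 3: φ=45°, α=300°
  cosα=0.5000 sinα=-0.8660 | (2,3) | tMaxX 0.4600 tMaxY 0.3811 | tΔX 2.0000 tΔY 1.1547
    t=0.3811 [y] (2,2)
    t=0.4600 [x] (3,2)
    t=1.5358 [y] (3,1)
    t=2.4600 [x] (4,1)
    t=2.6905 [y] (4,0) — stop
  → r_3 = 2.6905
beam 4: φ=135°, α=30°
  cosα=0.8660 sinα=0.5000 | (2,3) | tMaxX 0.2656 tMaxY 1.3400 | tΔX 1.1547 tΔY 2.0000
    t=0.2656 [x] (3,3)
    t=1.3400 [y] (3,4) — stop
  → r_4 = 1.3400

ranges = [3.0831, 2.0438, 2.6905, 1.3400]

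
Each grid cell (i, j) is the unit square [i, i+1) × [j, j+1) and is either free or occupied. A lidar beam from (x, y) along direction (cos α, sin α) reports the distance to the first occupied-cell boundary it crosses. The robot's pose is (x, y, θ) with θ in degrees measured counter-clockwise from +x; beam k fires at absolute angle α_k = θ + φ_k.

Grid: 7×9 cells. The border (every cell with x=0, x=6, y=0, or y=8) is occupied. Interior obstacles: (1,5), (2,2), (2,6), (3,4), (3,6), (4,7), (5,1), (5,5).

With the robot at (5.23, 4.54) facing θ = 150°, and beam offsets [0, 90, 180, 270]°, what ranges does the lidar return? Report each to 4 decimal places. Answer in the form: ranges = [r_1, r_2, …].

ranges = [2.9200, 4.0876, 0.8891, 0.5312]

beam 1: φ=0°, α=150°
  d=(-0.8660,0.5000)  start (5,4)  tX=0.2656 tY=0.9200  stride 1/|dx|=1.1547 1/|dy|=2.0000
    cross x-line → (4,4), t=0.2656
    cross y-line → (4,5), t=0.9200
    cross x-line → (3,5), t=1.4203
    cross x-line → (2,5), t=2.5750
    cross y-line → (2,6), t=2.9200 (wall)
  → r_1 = 2.9200
beam 2: φ=90°, α=240°
  d=(-0.5000,-0.8660)  start (5,4)  tX=0.4600 tY=0.6235  stride 1/|dx|=2.0000 1/|dy|=1.1547
    cross x-line → (4,4), t=0.4600
    cross y-line → (4,3), t=0.6235
    cross y-line → (4,2), t=1.7782
    cross x-line → (3,2), t=2.4600
    cross y-line → (3,1), t=2.9329
    cross y-line → (3,0), t=4.0876 (wall)
  → r_2 = 4.0876
beam 3: φ=180°, α=330°
  d=(0.8660,-0.5000)  start (5,4)  tX=0.8891 tY=1.0800  stride 1/|dx|=1.1547 1/|dy|=2.0000
    cross x-line → (6,4), t=0.8891 (wall)
  → r_3 = 0.8891
beam 4: φ=270°, α=60°
  d=(0.5000,0.8660)  start (5,4)  tX=1.5400 tY=0.5312  stride 1/|dx|=2.0000 1/|dy|=1.1547
    cross y-line → (5,5), t=0.5312 (wall)
  → r_4 = 0.5312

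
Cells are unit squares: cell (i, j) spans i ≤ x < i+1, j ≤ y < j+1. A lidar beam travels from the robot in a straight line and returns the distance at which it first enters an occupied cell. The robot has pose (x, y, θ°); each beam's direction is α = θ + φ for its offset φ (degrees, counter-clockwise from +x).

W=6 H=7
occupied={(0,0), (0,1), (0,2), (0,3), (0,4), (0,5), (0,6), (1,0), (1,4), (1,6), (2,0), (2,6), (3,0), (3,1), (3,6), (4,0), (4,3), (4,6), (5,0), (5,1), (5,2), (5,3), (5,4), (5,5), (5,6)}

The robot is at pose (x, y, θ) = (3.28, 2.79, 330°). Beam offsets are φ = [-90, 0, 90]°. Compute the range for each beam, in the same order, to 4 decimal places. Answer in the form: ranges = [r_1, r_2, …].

beam 1: φ=-90°, α=240°
  d=(-0.5000,-0.8660)  start (3,2)  tX=0.5600 tY=0.9122  stride 1/|dx|=2.0000 1/|dy|=1.1547
    cross x-line → (2,2), t=0.5600
    cross y-line → (2,1), t=0.9122
    cross y-line → (2,0), t=2.0669 (wall)
  → r_1 = 2.0669
beam 2: φ=0°, α=330°
  d=(0.8660,-0.5000)  start (3,2)  tX=0.8314 tY=1.5800  stride 1/|dx|=1.1547 1/|dy|=2.0000
    cross x-line → (4,2), t=0.8314
    cross y-line → (4,1), t=1.5800
    cross x-line → (5,1), t=1.9861 (wall)
  → r_2 = 1.9861
beam 3: φ=90°, α=60°
  d=(0.5000,0.8660)  start (3,2)  tX=1.4400 tY=0.2425  stride 1/|dx|=2.0000 1/|dy|=1.1547
    cross y-line → (3,3), t=0.2425
    cross y-line → (3,4), t=1.3972
    cross x-line → (4,4), t=1.4400
    cross y-line → (4,5), t=2.5519
    cross x-line → (5,5), t=3.4400 (wall)
  → r_3 = 3.4400

ranges = [2.0669, 1.9861, 3.4400]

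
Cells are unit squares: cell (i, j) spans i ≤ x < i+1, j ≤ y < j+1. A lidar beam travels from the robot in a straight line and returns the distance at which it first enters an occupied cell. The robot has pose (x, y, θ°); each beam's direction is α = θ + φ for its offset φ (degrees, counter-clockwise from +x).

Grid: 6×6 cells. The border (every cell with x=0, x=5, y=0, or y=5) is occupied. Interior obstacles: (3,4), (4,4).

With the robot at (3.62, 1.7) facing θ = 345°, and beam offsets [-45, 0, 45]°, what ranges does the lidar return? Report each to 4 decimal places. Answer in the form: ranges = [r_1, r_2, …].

beam 1: φ=-45°, α=300°
  direction (0.5000, -0.8660); cell (3,1); t to first gridline: x 0.7600, y 0.8083 (then +2.0000 / +1.1547)
    (4,1) via x @ 0.7600
    (4,0) via y @ 0.8083  # hit
  → r_1 = 0.8083
beam 2: φ=0°, α=345°
  direction (0.9659, -0.2588); cell (3,1); t to first gridline: x 0.3934, y 2.7046 (then +1.0353 / +3.8637)
    (4,1) via x @ 0.3934
    (5,1) via x @ 1.4287  # hit
  → r_2 = 1.4287
beam 3: φ=45°, α=30°
  direction (0.8660, 0.5000); cell (3,1); t to first gridline: x 0.4388, y 0.6000 (then +1.1547 / +2.0000)
    (4,1) via x @ 0.4388
    (4,2) via y @ 0.6000
    (5,2) via x @ 1.5935  # hit
  → r_3 = 1.5935

ranges = [0.8083, 1.4287, 1.5935]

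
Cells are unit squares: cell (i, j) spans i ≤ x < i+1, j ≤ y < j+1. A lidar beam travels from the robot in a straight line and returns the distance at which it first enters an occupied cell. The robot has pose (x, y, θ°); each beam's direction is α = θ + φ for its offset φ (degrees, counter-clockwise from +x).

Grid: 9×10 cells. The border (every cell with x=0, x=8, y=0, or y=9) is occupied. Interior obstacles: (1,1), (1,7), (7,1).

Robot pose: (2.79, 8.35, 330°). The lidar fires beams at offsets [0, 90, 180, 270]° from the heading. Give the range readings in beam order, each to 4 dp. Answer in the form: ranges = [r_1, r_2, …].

ranges = [6.0160, 0.7506, 1.3000, 3.5800]

beam 1: φ=0°, α=330°
  cosα=0.8660 sinα=-0.5000 | (2,8) | tMaxX 0.2425 tMaxY 0.7000 | tΔX 1.1547 tΔY 2.0000
    t=0.2425 [x] (3,8)
    t=0.7000 [y] (3,7)
    t=1.3972 [x] (4,7)
    t=2.5519 [x] (5,7)
    t=2.7000 [y] (5,6)
    t=3.7066 [x] (6,6)
    t=4.7000 [y] (6,5)
    t=4.8613 [x] (7,5)
    t=6.0160 [x] (8,5) — stop
  → r_1 = 6.0160
beam 2: φ=90°, α=60°
  cosα=0.5000 sinα=0.8660 | (2,8) | tMaxX 0.4200 tMaxY 0.7506 | tΔX 2.0000 tΔY 1.1547
    t=0.4200 [x] (3,8)
    t=0.7506 [y] (3,9) — stop
  → r_2 = 0.7506
beam 3: φ=180°, α=150°
  cosα=-0.8660 sinα=0.5000 | (2,8) | tMaxX 0.9122 tMaxY 1.3000 | tΔX 1.1547 tΔY 2.0000
    t=0.9122 [x] (1,8)
    t=1.3000 [y] (1,9) — stop
  → r_3 = 1.3000
beam 4: φ=270°, α=240°
  cosα=-0.5000 sinα=-0.8660 | (2,8) | tMaxX 1.5800 tMaxY 0.4041 | tΔX 2.0000 tΔY 1.1547
    t=0.4041 [y] (2,7)
    t=1.5588 [y] (2,6)
    t=1.5800 [x] (1,6)
    t=2.7135 [y] (1,5)
    t=3.5800 [x] (0,5) — stop
  → r_4 = 3.5800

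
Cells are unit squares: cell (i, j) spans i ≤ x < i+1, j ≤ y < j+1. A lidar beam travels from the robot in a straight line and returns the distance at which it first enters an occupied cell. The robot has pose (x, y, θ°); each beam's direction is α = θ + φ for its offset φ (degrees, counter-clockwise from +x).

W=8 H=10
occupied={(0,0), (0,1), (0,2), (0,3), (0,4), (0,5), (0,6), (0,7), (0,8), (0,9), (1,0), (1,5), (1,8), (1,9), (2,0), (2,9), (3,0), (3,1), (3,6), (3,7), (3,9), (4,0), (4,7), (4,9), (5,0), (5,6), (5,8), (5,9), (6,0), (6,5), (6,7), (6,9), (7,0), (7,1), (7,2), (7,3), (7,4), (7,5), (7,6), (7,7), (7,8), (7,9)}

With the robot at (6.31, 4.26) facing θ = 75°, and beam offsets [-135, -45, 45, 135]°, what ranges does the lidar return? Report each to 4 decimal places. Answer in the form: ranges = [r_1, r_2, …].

ranges = [1.3800, 0.7967, 2.0092, 6.1315]

beam 1: φ=-135°, α=300°
  dir = (cos 300°, sin 300°) = (0.5000, -0.8660); from cell (6,4)
  next x-line at t=1.3800, next y-line at t=0.3002; Δt_x=2.0000, Δt_y=1.1547
    y: enter (6,3) at t=0.3002
    x: enter (7,3) at t=1.3800 ← occupied
  → r_1 = 1.3800
beam 2: φ=-45°, α=30°
  dir = (cos 30°, sin 30°) = (0.8660, 0.5000); from cell (6,4)
  next x-line at t=0.7967, next y-line at t=1.4800; Δt_x=1.1547, Δt_y=2.0000
    x: enter (7,4) at t=0.7967 ← occupied
  → r_2 = 0.7967
beam 3: φ=45°, α=120°
  dir = (cos 120°, sin 120°) = (-0.5000, 0.8660); from cell (6,4)
  next x-line at t=0.6200, next y-line at t=0.8545; Δt_x=2.0000, Δt_y=1.1547
    x: enter (5,4) at t=0.6200
    y: enter (5,5) at t=0.8545
    y: enter (5,6) at t=2.0092 ← occupied
  → r_3 = 2.0092
beam 4: φ=135°, α=210°
  dir = (cos 210°, sin 210°) = (-0.8660, -0.5000); from cell (6,4)
  next x-line at t=0.3580, next y-line at t=0.5200; Δt_x=1.1547, Δt_y=2.0000
    x: enter (5,4) at t=0.3580
    y: enter (5,3) at t=0.5200
    x: enter (4,3) at t=1.5127
    y: enter (4,2) at t=2.5200
    x: enter (3,2) at t=2.6674
    x: enter (2,2) at t=3.8221
    y: enter (2,1) at t=4.5200
    x: enter (1,1) at t=4.9768
    x: enter (0,1) at t=6.1315 ← occupied
  → r_4 = 6.1315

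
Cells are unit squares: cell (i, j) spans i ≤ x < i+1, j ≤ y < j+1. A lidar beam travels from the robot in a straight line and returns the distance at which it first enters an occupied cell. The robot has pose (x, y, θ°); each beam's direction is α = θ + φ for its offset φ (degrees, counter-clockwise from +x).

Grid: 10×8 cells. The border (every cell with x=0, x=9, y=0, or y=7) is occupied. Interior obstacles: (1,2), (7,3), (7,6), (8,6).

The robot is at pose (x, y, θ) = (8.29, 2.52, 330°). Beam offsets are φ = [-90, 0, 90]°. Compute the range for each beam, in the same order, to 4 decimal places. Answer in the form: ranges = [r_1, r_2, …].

beam 1: φ=-90°, α=240°
  d=(-0.5000,-0.8660)  start (8,2)  tX=0.5800 tY=0.6004  stride 1/|dx|=2.0000 1/|dy|=1.1547
    cross x-line → (7,2), t=0.5800
    cross y-line → (7,1), t=0.6004
    cross y-line → (7,0), t=1.7551 (wall)
  → r_1 = 1.7551
beam 2: φ=0°, α=330°
  d=(0.8660,-0.5000)  start (8,2)  tX=0.8198 tY=1.0400  stride 1/|dx|=1.1547 1/|dy|=2.0000
    cross x-line → (9,2), t=0.8198 (wall)
  → r_2 = 0.8198
beam 3: φ=90°, α=60°
  d=(0.5000,0.8660)  start (8,2)  tX=1.4200 tY=0.5543  stride 1/|dx|=2.0000 1/|dy|=1.1547
    cross y-line → (8,3), t=0.5543
    cross x-line → (9,3), t=1.4200 (wall)
  → r_3 = 1.4200

ranges = [1.7551, 0.8198, 1.4200]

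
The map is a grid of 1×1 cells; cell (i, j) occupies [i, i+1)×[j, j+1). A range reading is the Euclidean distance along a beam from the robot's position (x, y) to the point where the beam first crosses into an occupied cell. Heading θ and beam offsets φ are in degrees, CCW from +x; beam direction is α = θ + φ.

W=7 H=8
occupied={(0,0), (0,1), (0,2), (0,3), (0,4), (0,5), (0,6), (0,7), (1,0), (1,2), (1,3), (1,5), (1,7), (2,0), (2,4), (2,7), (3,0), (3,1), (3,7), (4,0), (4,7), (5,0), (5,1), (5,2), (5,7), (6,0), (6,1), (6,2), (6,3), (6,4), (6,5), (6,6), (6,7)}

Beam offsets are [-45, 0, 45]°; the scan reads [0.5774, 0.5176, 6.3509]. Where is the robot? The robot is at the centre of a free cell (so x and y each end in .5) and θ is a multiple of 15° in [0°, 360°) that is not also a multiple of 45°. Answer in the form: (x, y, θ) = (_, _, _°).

(x, y, θ) = (2.5, 1.5, 15°)

Enumerate (i+0.5, j+0.5, θ) over the 23 free cells and 16 admissible headings. For each, cast all 3 beams and compare to the given ranges.
  (2.5, 6.5, 240°): beam 1 = 1.5529 ≠ 0.5774 ✗
  (3.5, 6.5, 75°): beam 1 = 1.0000 ≠ 0.5774 ✗
  (5.5, 4.5, 150°): beam 1 = 2.5882 ≠ 0.5774 ✗
  …
  (2.5, 1.5, 15°): r_1=0.5774, r_2=0.5176, r_3=6.3509 — all match ✓
No second candidate reproduces the full scan.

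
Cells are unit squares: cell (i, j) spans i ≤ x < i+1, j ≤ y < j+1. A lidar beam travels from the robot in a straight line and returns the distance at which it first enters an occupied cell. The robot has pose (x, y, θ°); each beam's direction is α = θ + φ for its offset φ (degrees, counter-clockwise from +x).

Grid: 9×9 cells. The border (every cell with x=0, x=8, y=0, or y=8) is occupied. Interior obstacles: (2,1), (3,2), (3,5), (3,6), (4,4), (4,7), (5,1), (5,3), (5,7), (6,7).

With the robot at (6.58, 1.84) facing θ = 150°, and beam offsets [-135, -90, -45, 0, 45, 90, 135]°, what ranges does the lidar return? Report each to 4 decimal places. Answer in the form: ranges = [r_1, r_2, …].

ranges = [1.4701, 2.8400, 5.3420, 6.4432, 0.6005, 0.9699, 0.8696]

beam 1: φ=-135°, α=15°
  d=(0.9659,0.2588)  start (6,1)  tX=0.4348 tY=0.6182  stride 1/|dx|=1.0353 1/|dy|=3.8637
    cross x-line → (7,1), t=0.4348
    cross y-line → (7,2), t=0.6182
    cross x-line → (8,2), t=1.4701 (wall)
  → r_1 = 1.4701
beam 2: φ=-90°, α=60°
  d=(0.5000,0.8660)  start (6,1)  tX=0.8400 tY=0.1848  stride 1/|dx|=2.0000 1/|dy|=1.1547
    cross y-line → (6,2), t=0.1848
    cross x-line → (7,2), t=0.8400
    cross y-line → (7,3), t=1.3395
    cross y-line → (7,4), t=2.4942
    cross x-line → (8,4), t=2.8400 (wall)
  → r_2 = 2.8400
beam 3: φ=-45°, α=105°
  d=(-0.2588,0.9659)  start (6,1)  tX=2.2409 tY=0.1656  stride 1/|dx|=3.8637 1/|dy|=1.0353
    cross y-line → (6,2), t=0.1656
    cross y-line → (6,3), t=1.2009
    cross y-line → (6,4), t=2.2362
    cross x-line → (5,4), t=2.2409
    cross y-line → (5,5), t=3.2715
    cross y-line → (5,6), t=4.3067
    cross y-line → (5,7), t=5.3420 (wall)
  → r_3 = 5.3420
beam 4: φ=0°, α=150°
  d=(-0.8660,0.5000)  start (6,1)  tX=0.6697 tY=0.3200  stride 1/|dx|=1.1547 1/|dy|=2.0000
    cross y-line → (6,2), t=0.3200
    cross x-line → (5,2), t=0.6697
    cross x-line → (4,2), t=1.8244
    cross y-line → (4,3), t=2.3200
    cross x-line → (3,3), t=2.9791
    cross x-line → (2,3), t=4.1338
    cross y-line → (2,4), t=4.3200
    cross x-line → (1,4), t=5.2885
    cross y-line → (1,5), t=6.3200
    cross x-line → (0,5), t=6.4432 (wall)
  → r_4 = 6.4432
beam 5: φ=45°, α=195°
  d=(-0.9659,-0.2588)  start (6,1)  tX=0.6005 tY=3.2455  stride 1/|dx|=1.0353 1/|dy|=3.8637
    cross x-line → (5,1), t=0.6005 (wall)
  → r_5 = 0.6005
beam 6: φ=90°, α=240°
  d=(-0.5000,-0.8660)  start (6,1)  tX=1.1600 tY=0.9699  stride 1/|dx|=2.0000 1/|dy|=1.1547
    cross y-line → (6,0), t=0.9699 (wall)
  → r_6 = 0.9699
beam 7: φ=135°, α=285°
  d=(0.2588,-0.9659)  start (6,1)  tX=1.6228 tY=0.8696  stride 1/|dx|=3.8637 1/|dy|=1.0353
    cross y-line → (6,0), t=0.8696 (wall)
  → r_7 = 0.8696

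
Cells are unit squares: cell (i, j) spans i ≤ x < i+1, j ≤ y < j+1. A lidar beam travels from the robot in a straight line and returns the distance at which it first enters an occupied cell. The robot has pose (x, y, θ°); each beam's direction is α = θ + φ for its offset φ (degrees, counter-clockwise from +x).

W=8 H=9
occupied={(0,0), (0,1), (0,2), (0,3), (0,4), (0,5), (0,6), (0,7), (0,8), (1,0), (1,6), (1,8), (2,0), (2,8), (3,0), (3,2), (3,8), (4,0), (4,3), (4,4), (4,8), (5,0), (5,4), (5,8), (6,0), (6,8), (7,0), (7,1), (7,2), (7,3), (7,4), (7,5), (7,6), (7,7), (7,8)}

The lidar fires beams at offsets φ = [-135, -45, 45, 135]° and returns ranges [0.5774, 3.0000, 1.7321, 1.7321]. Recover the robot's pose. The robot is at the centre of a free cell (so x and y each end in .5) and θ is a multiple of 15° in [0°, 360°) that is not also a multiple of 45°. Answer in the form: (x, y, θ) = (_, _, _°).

(x, y, θ) = (2.5, 2.5, 165°)

Candidates: 37 free-cell centres × 16 headings = 592 poses. Raycast each; keep the one whose scan matches to 4 dp.
  (4.5, 7.5, 240°): beam 1 = 0.5176 ≠ 0.5774 ✗
  (2.5, 1.5, 240°): beam 1 = 4.6587 ≠ 0.5774 ✗
  (1.5, 7.5, 30°): beam 1 = 0.5176 ≠ 0.5774 ✗
  …
  (2.5, 2.5, 165°): r_1=0.5774, r_2=3.0000, r_3=1.7321, r_4=1.7321 — all match ✓
Unique over the lattice → pose = (2.5, 2.5, 165°).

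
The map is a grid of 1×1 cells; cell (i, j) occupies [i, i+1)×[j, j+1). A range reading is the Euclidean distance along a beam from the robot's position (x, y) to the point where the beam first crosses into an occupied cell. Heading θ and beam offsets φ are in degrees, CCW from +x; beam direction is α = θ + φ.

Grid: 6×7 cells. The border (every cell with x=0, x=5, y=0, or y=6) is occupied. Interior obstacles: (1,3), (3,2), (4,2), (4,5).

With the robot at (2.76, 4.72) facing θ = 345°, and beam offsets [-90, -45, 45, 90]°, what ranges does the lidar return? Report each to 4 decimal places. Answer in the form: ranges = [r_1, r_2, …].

beam 1: φ=-90°, α=255°
  d=(-0.2588,-0.9659)  start (2,4)  tX=2.9364 tY=0.7454  stride 1/|dx|=3.8637 1/|dy|=1.0353
    cross y-line → (2,3), t=0.7454
    cross y-line → (2,2), t=1.7807
    cross y-line → (2,1), t=2.8160
    cross x-line → (1,1), t=2.9364
    cross y-line → (1,0), t=3.8512 (wall)
  → r_1 = 3.8512
beam 2: φ=-45°, α=300°
  d=(0.5000,-0.8660)  start (2,4)  tX=0.4800 tY=0.8314  stride 1/|dx|=2.0000 1/|dy|=1.1547
    cross x-line → (3,4), t=0.4800
    cross y-line → (3,3), t=0.8314
    cross y-line → (3,2), t=1.9861 (wall)
  → r_2 = 1.9861
beam 3: φ=45°, α=30°
  d=(0.8660,0.5000)  start (2,4)  tX=0.2771 tY=0.5600  stride 1/|dx|=1.1547 1/|dy|=2.0000
    cross x-line → (3,4), t=0.2771
    cross y-line → (3,5), t=0.5600
    cross x-line → (4,5), t=1.4318 (wall)
  → r_3 = 1.4318
beam 4: φ=90°, α=75°
  d=(0.2588,0.9659)  start (2,4)  tX=0.9273 tY=0.2899  stride 1/|dx|=3.8637 1/|dy|=1.0353
    cross y-line → (2,5), t=0.2899
    cross x-line → (3,5), t=0.9273
    cross y-line → (3,6), t=1.3252 (wall)
  → r_4 = 1.3252

ranges = [3.8512, 1.9861, 1.4318, 1.3252]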